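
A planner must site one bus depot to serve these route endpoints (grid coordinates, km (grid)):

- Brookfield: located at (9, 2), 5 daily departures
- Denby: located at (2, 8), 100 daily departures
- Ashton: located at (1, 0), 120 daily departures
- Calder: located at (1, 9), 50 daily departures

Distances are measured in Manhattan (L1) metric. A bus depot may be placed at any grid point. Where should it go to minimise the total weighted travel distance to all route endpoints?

(1, 8)

Manhattan distance separates: Σwᵢ(|x−xᵢ|+|y−yᵢ|) = Σwᵢ|x−xᵢ| + Σwᵢ|y−yᵢ|, so x and y are optimised independently as 1-D weighted medians.
Total weight W = 275; half = 137.5.
x-coordinate, sorted with cumulative weight:
  x=1 (Ashton, w=120) cum 120
  x=1 (Calder, w=50) cum 170  ← median
  x=2 (Denby, w=100) cum 270
  x=9 (Brookfield, w=5) cum 275
⇒ x* = 1
y-coordinate, sorted with cumulative weight:
  y=0 (Ashton, w=120) cum 120
  y=2 (Brookfield, w=5) cum 125
  y=8 (Denby, w=100) cum 225  ← median
  y=9 (Calder, w=50) cum 275
⇒ y* = 8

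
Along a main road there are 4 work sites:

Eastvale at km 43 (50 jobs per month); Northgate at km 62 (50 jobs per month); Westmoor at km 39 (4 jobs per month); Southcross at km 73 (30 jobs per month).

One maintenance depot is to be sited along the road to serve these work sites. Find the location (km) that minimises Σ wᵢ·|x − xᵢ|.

For a sum of weighted absolute distances on a line, the optimum is the weighted median (not the mean). Total weight W = 134; half-weight = 67.
Sort by position and accumulate weight:
  km 39 (Westmoor, w=4) → cum 4
  km 43 (Eastvale, w=50) → cum 54
  km 62 (Northgate, w=50) → cum 104  ≥ 67 → median here
  km 73 (Southcross, w=30) → cum 134
Optimal location: km 62.

x = 62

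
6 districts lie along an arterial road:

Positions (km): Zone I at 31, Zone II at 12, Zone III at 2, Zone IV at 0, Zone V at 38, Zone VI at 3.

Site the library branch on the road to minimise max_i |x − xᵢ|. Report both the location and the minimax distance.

location 19, max distance 19

The 1-center on a line is the midpoint of the two extreme points: leftmost at 0, rightmost at 38.
Optimal location = (0 + 38)/2 = 19; maximum distance = (38 − 0)/2 = 19.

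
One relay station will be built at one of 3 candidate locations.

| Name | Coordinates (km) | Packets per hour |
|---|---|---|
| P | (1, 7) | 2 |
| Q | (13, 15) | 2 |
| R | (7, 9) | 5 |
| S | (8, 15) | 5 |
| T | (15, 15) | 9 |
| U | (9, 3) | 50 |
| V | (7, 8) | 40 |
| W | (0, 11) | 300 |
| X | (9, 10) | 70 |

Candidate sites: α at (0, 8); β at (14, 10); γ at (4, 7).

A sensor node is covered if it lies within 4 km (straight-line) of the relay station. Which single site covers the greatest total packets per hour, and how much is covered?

Coverage radius r = 4 km; a point is covered iff (Δx)²+(Δy)² ≤ 4² = 16.
  α (0, 8): covers {P, W} → 302
  β (14, 10): covers {none} → 0
  γ (4, 7): covers {P, R, V} → 47
Maximum coverage at α: 302 packets per hour.

α, covering 302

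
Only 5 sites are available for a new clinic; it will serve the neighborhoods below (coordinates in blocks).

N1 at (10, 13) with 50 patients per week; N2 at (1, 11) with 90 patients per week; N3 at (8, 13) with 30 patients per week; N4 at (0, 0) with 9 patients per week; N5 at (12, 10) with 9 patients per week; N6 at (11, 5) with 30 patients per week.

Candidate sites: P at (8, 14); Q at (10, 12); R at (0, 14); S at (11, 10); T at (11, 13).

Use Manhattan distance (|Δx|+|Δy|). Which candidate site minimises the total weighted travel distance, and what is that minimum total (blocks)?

Total weighted distance at each candidate:
  P (8, 14): total = 1710
  Q (10, 12): total = 1514
  R (0, 14): total = 2050
  S (11, 10): total = 1718
  T (11, 13): total = 1712
Minimum is at Q with total 1514 blocks.

Q, total 1514 blocks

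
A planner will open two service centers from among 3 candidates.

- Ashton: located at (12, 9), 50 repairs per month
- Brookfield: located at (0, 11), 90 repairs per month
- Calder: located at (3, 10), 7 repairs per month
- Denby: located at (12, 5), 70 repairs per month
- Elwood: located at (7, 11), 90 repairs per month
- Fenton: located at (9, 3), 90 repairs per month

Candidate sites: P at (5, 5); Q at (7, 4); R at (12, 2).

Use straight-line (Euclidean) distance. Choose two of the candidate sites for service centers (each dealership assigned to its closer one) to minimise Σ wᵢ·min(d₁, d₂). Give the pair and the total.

{P, R}, total 2154.4

Evaluate every pair (each demand assigned to the nearer of the two):
  {P, R}: total = 2154.4
  {P, Q}: total = 2221.6
  {Q, R}: total = 2332.7
Best pair: {P, R} with total 2154.4.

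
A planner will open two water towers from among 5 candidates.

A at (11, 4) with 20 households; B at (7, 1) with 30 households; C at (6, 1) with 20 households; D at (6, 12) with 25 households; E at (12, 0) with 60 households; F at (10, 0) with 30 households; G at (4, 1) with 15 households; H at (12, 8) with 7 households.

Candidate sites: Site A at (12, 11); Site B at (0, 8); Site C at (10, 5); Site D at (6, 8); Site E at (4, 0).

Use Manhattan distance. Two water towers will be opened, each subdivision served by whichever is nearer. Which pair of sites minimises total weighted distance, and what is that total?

{Site C, Site E}, total 1115

Evaluate every pair (each demand assigned to the nearer of the two):
  {Site C, Site E}: total = 1115
  {Site D, Site E}: total = 1177
  {Site A, Site E}: total = 1211
  {Site C, Site D}: total = 1230
  {Site A, Site C}: total = 1326
  {Site B, Site E}: total = 1409
  {Site B, Site C}: total = 1415
  {Site A, Site D}: total = 1816
  {Site B, Site D}: total = 2037
  {Site A, Site B}: total = 2251
Best pair: {Site C, Site E} with total 1115.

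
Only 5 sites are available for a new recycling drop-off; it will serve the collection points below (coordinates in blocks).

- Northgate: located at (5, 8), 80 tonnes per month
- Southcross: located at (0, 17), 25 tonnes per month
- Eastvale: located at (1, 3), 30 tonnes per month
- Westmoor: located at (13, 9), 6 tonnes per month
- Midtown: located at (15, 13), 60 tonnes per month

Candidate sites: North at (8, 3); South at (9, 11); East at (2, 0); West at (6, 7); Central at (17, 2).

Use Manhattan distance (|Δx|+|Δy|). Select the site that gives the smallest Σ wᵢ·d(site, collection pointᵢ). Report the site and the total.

West, total 1784 blocks

Total weighted distance at each candidate:
  North (8, 3): total = 2486
  South (9, 11): total = 1931
  East (2, 0): total = 3155
  West (6, 7): total = 1784
  Central (17, 2): total = 3596
Minimum is at West with total 1784 blocks.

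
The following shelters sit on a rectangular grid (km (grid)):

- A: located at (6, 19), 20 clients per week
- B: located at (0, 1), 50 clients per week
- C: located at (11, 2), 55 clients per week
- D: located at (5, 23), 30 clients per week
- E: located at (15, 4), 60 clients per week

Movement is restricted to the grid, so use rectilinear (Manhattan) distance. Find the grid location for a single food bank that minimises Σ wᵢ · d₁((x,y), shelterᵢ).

(11, 4)

Manhattan distance separates: Σwᵢ(|x−xᵢ|+|y−yᵢ|) = Σwᵢ|x−xᵢ| + Σwᵢ|y−yᵢ|, so x and y are optimised independently as 1-D weighted medians.
Total weight W = 215; half = 107.5.
x-coordinate, sorted with cumulative weight:
  x=0 (B, w=50) cum 50
  x=5 (D, w=30) cum 80
  x=6 (A, w=20) cum 100
  x=11 (C, w=55) cum 155  ← median
  x=15 (E, w=60) cum 215
⇒ x* = 11
y-coordinate, sorted with cumulative weight:
  y=1 (B, w=50) cum 50
  y=2 (C, w=55) cum 105
  y=4 (E, w=60) cum 165  ← median
  y=19 (A, w=20) cum 185
  y=23 (D, w=30) cum 215
⇒ y* = 4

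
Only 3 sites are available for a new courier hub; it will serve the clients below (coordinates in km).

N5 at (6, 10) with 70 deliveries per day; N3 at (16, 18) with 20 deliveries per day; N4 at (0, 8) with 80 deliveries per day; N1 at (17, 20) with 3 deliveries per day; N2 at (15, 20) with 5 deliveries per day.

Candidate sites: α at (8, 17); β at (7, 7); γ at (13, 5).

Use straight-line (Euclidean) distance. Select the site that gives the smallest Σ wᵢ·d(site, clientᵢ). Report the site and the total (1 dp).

Total weighted distance at each candidate:
  α (8, 17): total = 1700.7
  β (7, 7): total = 1196.8
  γ (13, 5): total = 2058.6
Minimum is at β with total 1196.8 km.

β, total 1196.8 km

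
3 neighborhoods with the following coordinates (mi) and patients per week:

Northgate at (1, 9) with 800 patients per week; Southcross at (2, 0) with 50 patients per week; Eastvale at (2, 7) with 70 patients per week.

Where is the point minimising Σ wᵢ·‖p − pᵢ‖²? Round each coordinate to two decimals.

The minimiser of Σwᵢ‖p−pᵢ‖² is the weighted centroid p* = (Σwᵢpᵢ)/(Σwᵢ).
Σwᵢ = 920.
Σwᵢxᵢ = 800·1 + 50·2 + 70·2 = 1040.
Σwᵢyᵢ = 800·9 + 50·0 + 70·7 = 7690.
x* = 1040/920 = 1.13, y* = 7690/920 = 8.36.

(1.13, 8.36)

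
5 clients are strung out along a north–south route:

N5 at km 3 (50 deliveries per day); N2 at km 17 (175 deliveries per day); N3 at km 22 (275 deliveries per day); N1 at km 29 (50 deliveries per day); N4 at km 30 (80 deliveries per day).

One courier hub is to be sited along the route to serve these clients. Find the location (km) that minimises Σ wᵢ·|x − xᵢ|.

x = 22

For a sum of weighted absolute distances on a line, the optimum is the weighted median (not the mean). Total weight W = 630; half-weight = 315.
Sort by position and accumulate weight:
  km 3 (N5, w=50) → cum 50
  km 17 (N2, w=175) → cum 225
  km 22 (N3, w=275) → cum 500  ≥ 315 → median here
  km 29 (N1, w=50) → cum 550
  km 30 (N4, w=80) → cum 630
Optimal location: km 22.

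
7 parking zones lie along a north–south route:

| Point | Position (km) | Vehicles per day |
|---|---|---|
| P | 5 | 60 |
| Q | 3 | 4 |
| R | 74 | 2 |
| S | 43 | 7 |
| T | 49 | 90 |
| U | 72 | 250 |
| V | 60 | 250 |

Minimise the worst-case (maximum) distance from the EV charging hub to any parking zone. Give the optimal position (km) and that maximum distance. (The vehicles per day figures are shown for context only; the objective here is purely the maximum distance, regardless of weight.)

location 38.5, max distance 35.5

The 1-center on a line is the midpoint of the two extreme points: leftmost at 3, rightmost at 74.
Optimal location = (3 + 74)/2 = 38.5; maximum distance = (74 − 3)/2 = 35.5.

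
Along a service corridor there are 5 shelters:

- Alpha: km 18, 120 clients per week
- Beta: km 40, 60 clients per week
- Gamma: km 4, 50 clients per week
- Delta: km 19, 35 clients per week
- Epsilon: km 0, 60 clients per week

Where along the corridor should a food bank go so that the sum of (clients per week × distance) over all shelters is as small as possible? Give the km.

x = 18

For a sum of weighted absolute distances on a line, the optimum is the weighted median (not the mean). Total weight W = 325; half-weight = 162.5.
Sort by position and accumulate weight:
  km 0 (Epsilon, w=60) → cum 60
  km 4 (Gamma, w=50) → cum 110
  km 18 (Alpha, w=120) → cum 230  ≥ 162.5 → median here
  km 19 (Delta, w=35) → cum 265
  km 40 (Beta, w=60) → cum 325
Optimal location: km 18.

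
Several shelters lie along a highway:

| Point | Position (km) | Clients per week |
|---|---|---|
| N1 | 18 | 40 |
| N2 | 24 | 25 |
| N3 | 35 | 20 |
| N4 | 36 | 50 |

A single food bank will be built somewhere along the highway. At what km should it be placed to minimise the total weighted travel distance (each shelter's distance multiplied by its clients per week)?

x = 35

For a sum of weighted absolute distances on a line, the optimum is the weighted median (not the mean). Total weight W = 135; half-weight = 67.5.
Sort by position and accumulate weight:
  km 18 (N1, w=40) → cum 40
  km 24 (N2, w=25) → cum 65
  km 35 (N3, w=20) → cum 85  ≥ 67.5 → median here
  km 36 (N4, w=50) → cum 135
Optimal location: km 35.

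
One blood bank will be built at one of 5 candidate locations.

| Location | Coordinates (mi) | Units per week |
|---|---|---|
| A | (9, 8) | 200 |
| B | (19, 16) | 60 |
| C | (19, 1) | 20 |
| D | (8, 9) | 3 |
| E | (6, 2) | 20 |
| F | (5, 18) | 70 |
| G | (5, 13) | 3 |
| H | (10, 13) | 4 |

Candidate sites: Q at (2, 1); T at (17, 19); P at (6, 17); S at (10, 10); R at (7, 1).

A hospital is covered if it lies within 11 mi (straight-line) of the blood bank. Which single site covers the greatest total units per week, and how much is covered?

Coverage radius r = 11 mi; a point is covered iff (Δx)²+(Δy)² ≤ 11² = 121.
  Q (2, 1): covers {A, D, E} → 223
  T (17, 19): covers {B, H} → 64
  P (6, 17): covers {A, D, F, G, H} → 280
  S (10, 10): covers {A, B, D, E, F, G, H} → 360
  R (7, 1): covers {A, D, E} → 223
Maximum coverage at S: 360 units per week.

S, covering 360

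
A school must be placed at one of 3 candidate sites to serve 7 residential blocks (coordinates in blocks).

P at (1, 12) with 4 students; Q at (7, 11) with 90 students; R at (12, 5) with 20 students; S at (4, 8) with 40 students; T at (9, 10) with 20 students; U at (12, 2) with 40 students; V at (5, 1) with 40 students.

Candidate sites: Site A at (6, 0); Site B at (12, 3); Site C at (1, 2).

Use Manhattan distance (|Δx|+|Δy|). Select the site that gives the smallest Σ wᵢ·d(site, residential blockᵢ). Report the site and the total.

Total weighted distance at each candidate:
  Site A (6, 0): total = 2428
  Site B (12, 3): total = 2410
  Site C (1, 2): total = 2990
Minimum is at Site B with total 2410 blocks.

Site B, total 2410 blocks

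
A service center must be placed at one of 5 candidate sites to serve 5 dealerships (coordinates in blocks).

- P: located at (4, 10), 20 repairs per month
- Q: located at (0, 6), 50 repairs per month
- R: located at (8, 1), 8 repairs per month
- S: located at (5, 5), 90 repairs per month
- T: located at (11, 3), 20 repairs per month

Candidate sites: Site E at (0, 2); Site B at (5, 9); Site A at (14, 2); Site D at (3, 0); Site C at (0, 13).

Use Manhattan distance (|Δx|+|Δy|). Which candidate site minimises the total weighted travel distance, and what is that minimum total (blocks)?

Site B, total 1128 blocks

Total weighted distance at each candidate:
  Site E (0, 2): total = 1472
  Site B (5, 9): total = 1128
  Site A (14, 2): total = 2476
  Site D (3, 0): total = 1568
  Site C (0, 13): total = 2240
Minimum is at Site B with total 1128 blocks.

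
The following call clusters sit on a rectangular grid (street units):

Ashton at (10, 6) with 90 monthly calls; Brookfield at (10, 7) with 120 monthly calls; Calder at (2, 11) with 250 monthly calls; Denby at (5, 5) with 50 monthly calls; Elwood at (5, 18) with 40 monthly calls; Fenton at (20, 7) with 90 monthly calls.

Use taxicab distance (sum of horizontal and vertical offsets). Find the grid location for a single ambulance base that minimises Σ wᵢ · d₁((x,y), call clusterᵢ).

Manhattan distance separates: Σwᵢ(|x−xᵢ|+|y−yᵢ|) = Σwᵢ|x−xᵢ| + Σwᵢ|y−yᵢ|, so x and y are optimised independently as 1-D weighted medians.
Total weight W = 640; half = 320.
x-coordinate, sorted with cumulative weight:
  x=2 (Calder, w=250) cum 250
  x=5 (Denby, w=50) cum 300
  x=5 (Elwood, w=40) cum 340  ← median
  x=10 (Ashton, w=90) cum 430
  x=10 (Brookfield, w=120) cum 550
  x=20 (Fenton, w=90) cum 640
⇒ x* = 5
y-coordinate, sorted with cumulative weight:
  y=5 (Denby, w=50) cum 50
  y=6 (Ashton, w=90) cum 140
  y=7 (Brookfield, w=120) cum 260
  y=7 (Fenton, w=90) cum 350  ← median
  y=11 (Calder, w=250) cum 600
  y=18 (Elwood, w=40) cum 640
⇒ y* = 7

(5, 7)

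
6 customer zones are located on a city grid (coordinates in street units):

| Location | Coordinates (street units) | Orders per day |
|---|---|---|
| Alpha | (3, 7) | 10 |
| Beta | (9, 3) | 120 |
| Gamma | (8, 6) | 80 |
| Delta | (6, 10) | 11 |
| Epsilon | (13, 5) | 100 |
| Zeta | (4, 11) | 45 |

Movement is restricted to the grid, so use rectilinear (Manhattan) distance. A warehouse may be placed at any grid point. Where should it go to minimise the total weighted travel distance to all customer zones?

Manhattan distance separates: Σwᵢ(|x−xᵢ|+|y−yᵢ|) = Σwᵢ|x−xᵢ| + Σwᵢ|y−yᵢ|, so x and y are optimised independently as 1-D weighted medians.
Total weight W = 366; half = 183.
x-coordinate, sorted with cumulative weight:
  x=3 (Alpha, w=10) cum 10
  x=4 (Zeta, w=45) cum 55
  x=6 (Delta, w=11) cum 66
  x=8 (Gamma, w=80) cum 146
  x=9 (Beta, w=120) cum 266  ← median
  x=13 (Epsilon, w=100) cum 366
⇒ x* = 9
y-coordinate, sorted with cumulative weight:
  y=3 (Beta, w=120) cum 120
  y=5 (Epsilon, w=100) cum 220  ← median
  y=6 (Gamma, w=80) cum 300
  y=7 (Alpha, w=10) cum 310
  y=10 (Delta, w=11) cum 321
  y=11 (Zeta, w=45) cum 366
⇒ y* = 5

(9, 5)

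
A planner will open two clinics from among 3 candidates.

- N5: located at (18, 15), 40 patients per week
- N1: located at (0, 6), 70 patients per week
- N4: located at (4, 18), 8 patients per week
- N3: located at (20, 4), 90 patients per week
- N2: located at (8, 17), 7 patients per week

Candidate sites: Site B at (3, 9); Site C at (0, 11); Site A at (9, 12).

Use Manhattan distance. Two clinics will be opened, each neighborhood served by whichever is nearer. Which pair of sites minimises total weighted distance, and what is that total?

{Site C, Site A}, total 2670

Evaluate every pair (each demand assigned to the nearer of the two):
  {Site C, Site A}: total = 2670
  {Site B, Site A}: total = 2732
  {Site B, Site C}: total = 3341
Best pair: {Site C, Site A} with total 2670.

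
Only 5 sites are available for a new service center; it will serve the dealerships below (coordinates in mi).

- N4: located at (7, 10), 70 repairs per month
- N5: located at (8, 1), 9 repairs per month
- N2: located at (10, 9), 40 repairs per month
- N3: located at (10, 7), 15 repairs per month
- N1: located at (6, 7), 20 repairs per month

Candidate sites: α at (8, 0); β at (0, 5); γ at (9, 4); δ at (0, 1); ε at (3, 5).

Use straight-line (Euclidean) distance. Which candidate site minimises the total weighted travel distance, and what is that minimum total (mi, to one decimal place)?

Total weighted distance at each candidate:
  α (8, 0): total = 1336.1
  β (0, 5): total = 1392.9
  γ (9, 4): total = 807.4
  δ (0, 1): total = 1727.0
  ε (3, 5): total = 1009.6
Minimum is at γ with total 807.4 mi.

γ, total 807.4 mi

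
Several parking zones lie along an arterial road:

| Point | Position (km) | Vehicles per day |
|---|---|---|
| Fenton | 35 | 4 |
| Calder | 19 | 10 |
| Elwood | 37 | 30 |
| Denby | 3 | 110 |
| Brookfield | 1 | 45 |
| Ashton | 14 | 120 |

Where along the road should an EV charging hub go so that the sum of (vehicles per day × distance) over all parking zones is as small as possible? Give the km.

x = 14

For a sum of weighted absolute distances on a line, the optimum is the weighted median (not the mean). Total weight W = 319; half-weight = 159.5.
Sort by position and accumulate weight:
  km 1 (Brookfield, w=45) → cum 45
  km 3 (Denby, w=110) → cum 155
  km 14 (Ashton, w=120) → cum 275  ≥ 159.5 → median here
  km 19 (Calder, w=10) → cum 285
  km 35 (Fenton, w=4) → cum 289
  km 37 (Elwood, w=30) → cum 319
Optimal location: km 14.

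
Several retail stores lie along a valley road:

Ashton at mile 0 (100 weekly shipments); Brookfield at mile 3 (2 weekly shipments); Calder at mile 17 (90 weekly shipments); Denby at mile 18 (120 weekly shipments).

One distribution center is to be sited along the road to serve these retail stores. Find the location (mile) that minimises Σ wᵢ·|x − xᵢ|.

x = 17

For a sum of weighted absolute distances on a line, the optimum is the weighted median (not the mean). Total weight W = 312; half-weight = 156.
Sort by position and accumulate weight:
  mile 0 (Ashton, w=100) → cum 100
  mile 3 (Brookfield, w=2) → cum 102
  mile 17 (Calder, w=90) → cum 192  ≥ 156 → median here
  mile 18 (Denby, w=120) → cum 312
Optimal location: mile 17.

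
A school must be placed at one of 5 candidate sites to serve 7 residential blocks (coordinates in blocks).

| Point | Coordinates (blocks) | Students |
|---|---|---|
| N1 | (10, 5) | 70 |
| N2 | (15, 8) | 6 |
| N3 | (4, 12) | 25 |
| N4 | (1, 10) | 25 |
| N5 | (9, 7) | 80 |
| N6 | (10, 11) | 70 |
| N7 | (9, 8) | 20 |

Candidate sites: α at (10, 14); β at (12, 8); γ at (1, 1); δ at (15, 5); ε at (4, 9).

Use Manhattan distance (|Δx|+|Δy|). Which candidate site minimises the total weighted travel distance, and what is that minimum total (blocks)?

β, total 1723 blocks

Total weighted distance at each candidate:
  α (10, 14): total = 2211
  β (12, 8): total = 1723
  γ (1, 1): total = 4361
  δ (15, 5): total = 2883
  ε (4, 9): total = 2187
Minimum is at β with total 1723 blocks.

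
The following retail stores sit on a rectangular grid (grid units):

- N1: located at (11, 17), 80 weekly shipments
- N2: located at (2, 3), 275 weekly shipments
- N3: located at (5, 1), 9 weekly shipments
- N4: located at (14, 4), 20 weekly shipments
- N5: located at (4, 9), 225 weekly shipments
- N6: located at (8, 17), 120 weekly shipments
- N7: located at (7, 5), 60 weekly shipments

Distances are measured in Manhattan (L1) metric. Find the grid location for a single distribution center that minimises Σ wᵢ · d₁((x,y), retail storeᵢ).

(4, 9)

Manhattan distance separates: Σwᵢ(|x−xᵢ|+|y−yᵢ|) = Σwᵢ|x−xᵢ| + Σwᵢ|y−yᵢ|, so x and y are optimised independently as 1-D weighted medians.
Total weight W = 789; half = 394.5.
x-coordinate, sorted with cumulative weight:
  x=2 (N2, w=275) cum 275
  x=4 (N5, w=225) cum 500  ← median
  x=5 (N3, w=9) cum 509
  x=7 (N7, w=60) cum 569
  x=8 (N6, w=120) cum 689
  x=11 (N1, w=80) cum 769
  x=14 (N4, w=20) cum 789
⇒ x* = 4
y-coordinate, sorted with cumulative weight:
  y=1 (N3, w=9) cum 9
  y=3 (N2, w=275) cum 284
  y=4 (N4, w=20) cum 304
  y=5 (N7, w=60) cum 364
  y=9 (N5, w=225) cum 589  ← median
  y=17 (N1, w=80) cum 669
  y=17 (N6, w=120) cum 789
⇒ y* = 9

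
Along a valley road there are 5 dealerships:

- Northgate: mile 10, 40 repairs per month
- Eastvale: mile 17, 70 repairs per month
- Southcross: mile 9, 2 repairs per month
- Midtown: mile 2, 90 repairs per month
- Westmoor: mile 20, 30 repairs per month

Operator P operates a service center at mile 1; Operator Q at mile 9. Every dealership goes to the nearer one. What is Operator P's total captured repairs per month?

The indifferent point is the midpoint (1+9)/2 = 5; dealerships left of it (closer to Operator P at 1) go to Operator P, those right go to Operator Q.
  Midtown at 2 (w=90) → Operator P
  Southcross at 9 (w=2) → Operator Q
  Northgate at 10 (w=40) → Operator Q
  Eastvale at 17 (w=70) → Operator Q
  Westmoor at 20 (w=30) → Operator Q
Operator P captures 90; Operator Q captures 142.

90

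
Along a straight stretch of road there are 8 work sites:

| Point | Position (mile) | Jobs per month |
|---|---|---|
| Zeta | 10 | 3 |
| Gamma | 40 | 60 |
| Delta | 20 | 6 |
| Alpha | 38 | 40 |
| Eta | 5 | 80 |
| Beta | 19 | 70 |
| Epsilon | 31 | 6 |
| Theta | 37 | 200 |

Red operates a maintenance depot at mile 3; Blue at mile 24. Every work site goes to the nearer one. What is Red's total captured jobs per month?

The indifferent point is the midpoint (3+24)/2 = 13.5; work sites left of it (closer to Red at 3) go to Red, those right go to Blue.
  Eta at 5 (w=80) → Red
  Zeta at 10 (w=3) → Red
  Beta at 19 (w=70) → Blue
  Delta at 20 (w=6) → Blue
  Epsilon at 31 (w=6) → Blue
  Theta at 37 (w=200) → Blue
  Alpha at 38 (w=40) → Blue
  Gamma at 40 (w=60) → Blue
Red captures 83; Blue captures 382.

83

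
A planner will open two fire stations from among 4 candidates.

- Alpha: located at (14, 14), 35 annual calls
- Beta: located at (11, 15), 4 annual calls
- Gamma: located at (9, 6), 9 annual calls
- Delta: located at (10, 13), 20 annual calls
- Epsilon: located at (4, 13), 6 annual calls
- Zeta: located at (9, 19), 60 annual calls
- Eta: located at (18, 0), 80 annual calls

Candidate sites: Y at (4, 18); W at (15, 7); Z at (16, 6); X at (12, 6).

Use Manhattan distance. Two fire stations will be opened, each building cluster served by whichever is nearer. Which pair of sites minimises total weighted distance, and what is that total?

{Y, Z}, total 1703

Evaluate every pair (each demand assigned to the nearer of the two):
  {Y, Z}: total = 1703
  {Y, W}: total = 1793
  {Y, X}: total = 1947
  {Z, X}: total = 2287
  {W, X}: total = 2377
  {W, Z}: total = 2433
Best pair: {Y, Z} with total 1703.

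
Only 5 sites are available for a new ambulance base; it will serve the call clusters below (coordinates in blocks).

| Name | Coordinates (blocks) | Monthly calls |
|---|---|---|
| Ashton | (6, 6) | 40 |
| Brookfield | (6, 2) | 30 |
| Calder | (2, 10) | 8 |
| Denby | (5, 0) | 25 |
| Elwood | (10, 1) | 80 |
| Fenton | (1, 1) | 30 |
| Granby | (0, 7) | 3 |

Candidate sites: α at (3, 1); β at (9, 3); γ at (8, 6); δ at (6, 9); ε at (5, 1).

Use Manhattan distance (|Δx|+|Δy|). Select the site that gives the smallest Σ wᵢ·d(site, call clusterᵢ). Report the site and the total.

ε, total 974 blocks

Total weighted distance at each candidate:
  α (3, 1): total = 1242
  β (9, 3): total = 1226
  γ (8, 6): total = 1512
  δ (6, 9): total = 1994
  ε (5, 1): total = 974
Minimum is at ε with total 974 blocks.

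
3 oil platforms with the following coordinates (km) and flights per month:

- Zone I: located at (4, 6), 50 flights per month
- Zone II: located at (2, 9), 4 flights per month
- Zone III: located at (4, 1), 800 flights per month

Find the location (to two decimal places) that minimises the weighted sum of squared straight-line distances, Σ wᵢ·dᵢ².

The minimiser of Σwᵢ‖p−pᵢ‖² is the weighted centroid p* = (Σwᵢpᵢ)/(Σwᵢ).
Σwᵢ = 854.
Σwᵢxᵢ = 50·4 + 4·2 + 800·4 = 3408.
Σwᵢyᵢ = 50·6 + 4·9 + 800·1 = 1136.
x* = 3408/854 = 3.99, y* = 1136/854 = 1.33.

(3.99, 1.33)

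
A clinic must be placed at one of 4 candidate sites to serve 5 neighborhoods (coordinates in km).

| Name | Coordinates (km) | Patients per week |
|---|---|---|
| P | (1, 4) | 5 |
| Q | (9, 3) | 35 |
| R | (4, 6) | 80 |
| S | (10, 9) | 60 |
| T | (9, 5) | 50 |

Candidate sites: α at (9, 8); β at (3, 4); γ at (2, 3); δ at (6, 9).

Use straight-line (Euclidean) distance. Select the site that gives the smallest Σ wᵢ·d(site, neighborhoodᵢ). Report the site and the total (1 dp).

α, total 885.4 km

Total weighted distance at each candidate:
  α (9, 8): total = 885.4
  β (3, 4): total = 1222.1
  γ (2, 3): total = 1504.5
  δ (6, 9): total = 1048.6
Minimum is at α with total 885.4 km.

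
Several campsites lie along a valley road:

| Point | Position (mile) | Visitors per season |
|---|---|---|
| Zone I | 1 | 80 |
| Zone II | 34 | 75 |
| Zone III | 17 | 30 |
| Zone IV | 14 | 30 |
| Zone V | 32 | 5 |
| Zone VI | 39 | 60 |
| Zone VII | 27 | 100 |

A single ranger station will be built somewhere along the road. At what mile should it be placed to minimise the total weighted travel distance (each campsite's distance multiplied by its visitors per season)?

For a sum of weighted absolute distances on a line, the optimum is the weighted median (not the mean). Total weight W = 380; half-weight = 190.
Sort by position and accumulate weight:
  mile 1 (Zone I, w=80) → cum 80
  mile 14 (Zone IV, w=30) → cum 110
  mile 17 (Zone III, w=30) → cum 140
  mile 27 (Zone VII, w=100) → cum 240  ≥ 190 → median here
  mile 32 (Zone V, w=5) → cum 245
  mile 34 (Zone II, w=75) → cum 320
  mile 39 (Zone VI, w=60) → cum 380
Optimal location: mile 27.

x = 27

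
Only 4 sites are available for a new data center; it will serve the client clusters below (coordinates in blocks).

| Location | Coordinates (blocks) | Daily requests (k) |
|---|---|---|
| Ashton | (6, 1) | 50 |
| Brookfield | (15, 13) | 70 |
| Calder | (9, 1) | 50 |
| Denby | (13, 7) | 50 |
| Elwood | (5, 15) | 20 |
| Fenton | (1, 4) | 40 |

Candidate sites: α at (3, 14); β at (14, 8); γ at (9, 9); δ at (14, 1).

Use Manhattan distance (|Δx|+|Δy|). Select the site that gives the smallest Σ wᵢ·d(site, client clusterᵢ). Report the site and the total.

γ, total 2670 blocks

Total weighted distance at each candidate:
  α (3, 14): total = 4050
  β (14, 8): total = 2870
  γ (9, 9): total = 2670
  δ (14, 1): total = 3010
Minimum is at γ with total 2670 blocks.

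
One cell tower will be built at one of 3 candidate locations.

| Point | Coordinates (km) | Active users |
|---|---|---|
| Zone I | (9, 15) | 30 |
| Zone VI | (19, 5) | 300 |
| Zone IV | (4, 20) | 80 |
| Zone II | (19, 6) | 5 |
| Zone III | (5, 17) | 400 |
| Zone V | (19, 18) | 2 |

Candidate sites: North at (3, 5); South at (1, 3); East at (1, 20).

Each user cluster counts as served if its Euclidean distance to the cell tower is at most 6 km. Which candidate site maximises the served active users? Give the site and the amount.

Coverage radius r = 6 km; a point is covered iff (Δx)²+(Δy)² ≤ 6² = 36.
  North (3, 5): covers {none} → 0
  South (1, 3): covers {none} → 0
  East (1, 20): covers {Zone IV, Zone III} → 480
Maximum coverage at East: 480 active users.

East, covering 480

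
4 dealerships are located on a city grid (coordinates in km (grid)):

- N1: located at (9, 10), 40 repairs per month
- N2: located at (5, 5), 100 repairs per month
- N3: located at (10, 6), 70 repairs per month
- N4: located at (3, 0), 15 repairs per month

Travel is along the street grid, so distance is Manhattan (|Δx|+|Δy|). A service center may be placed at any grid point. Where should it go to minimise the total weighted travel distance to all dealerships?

Manhattan distance separates: Σwᵢ(|x−xᵢ|+|y−yᵢ|) = Σwᵢ|x−xᵢ| + Σwᵢ|y−yᵢ|, so x and y are optimised independently as 1-D weighted medians.
Total weight W = 225; half = 112.5.
x-coordinate, sorted with cumulative weight:
  x=3 (N4, w=15) cum 15
  x=5 (N2, w=100) cum 115  ← median
  x=9 (N1, w=40) cum 155
  x=10 (N3, w=70) cum 225
⇒ x* = 5
y-coordinate, sorted with cumulative weight:
  y=0 (N4, w=15) cum 15
  y=5 (N2, w=100) cum 115  ← median
  y=6 (N3, w=70) cum 185
  y=10 (N1, w=40) cum 225
⇒ y* = 5

(5, 5)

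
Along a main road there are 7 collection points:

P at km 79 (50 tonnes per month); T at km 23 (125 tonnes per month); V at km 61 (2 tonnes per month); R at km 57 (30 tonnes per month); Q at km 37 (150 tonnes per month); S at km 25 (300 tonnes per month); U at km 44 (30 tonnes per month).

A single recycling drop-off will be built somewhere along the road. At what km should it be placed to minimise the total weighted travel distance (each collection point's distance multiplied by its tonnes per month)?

For a sum of weighted absolute distances on a line, the optimum is the weighted median (not the mean). Total weight W = 687; half-weight = 343.5.
Sort by position and accumulate weight:
  km 23 (T, w=125) → cum 125
  km 25 (S, w=300) → cum 425  ≥ 343.5 → median here
  km 37 (Q, w=150) → cum 575
  km 44 (U, w=30) → cum 605
  km 57 (R, w=30) → cum 635
  km 61 (V, w=2) → cum 637
  km 79 (P, w=50) → cum 687
Optimal location: km 25.

x = 25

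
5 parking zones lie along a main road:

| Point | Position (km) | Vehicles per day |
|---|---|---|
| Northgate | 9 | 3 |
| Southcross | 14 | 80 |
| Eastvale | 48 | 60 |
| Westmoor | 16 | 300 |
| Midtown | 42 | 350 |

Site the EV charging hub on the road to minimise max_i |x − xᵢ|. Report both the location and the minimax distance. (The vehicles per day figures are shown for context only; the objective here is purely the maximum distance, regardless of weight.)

location 28.5, max distance 19.5

The 1-center on a line is the midpoint of the two extreme points: leftmost at 9, rightmost at 48.
Optimal location = (9 + 48)/2 = 28.5; maximum distance = (48 − 9)/2 = 19.5.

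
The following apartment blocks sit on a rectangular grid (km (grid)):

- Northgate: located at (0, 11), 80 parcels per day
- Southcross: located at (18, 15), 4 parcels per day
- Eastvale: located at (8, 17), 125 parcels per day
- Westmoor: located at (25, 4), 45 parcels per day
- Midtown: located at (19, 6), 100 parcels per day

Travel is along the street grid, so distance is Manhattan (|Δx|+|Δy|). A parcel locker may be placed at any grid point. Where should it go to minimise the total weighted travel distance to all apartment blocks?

(8, 11)

Manhattan distance separates: Σwᵢ(|x−xᵢ|+|y−yᵢ|) = Σwᵢ|x−xᵢ| + Σwᵢ|y−yᵢ|, so x and y are optimised independently as 1-D weighted medians.
Total weight W = 354; half = 177.
x-coordinate, sorted with cumulative weight:
  x=0 (Northgate, w=80) cum 80
  x=8 (Eastvale, w=125) cum 205  ← median
  x=18 (Southcross, w=4) cum 209
  x=19 (Midtown, w=100) cum 309
  x=25 (Westmoor, w=45) cum 354
⇒ x* = 8
y-coordinate, sorted with cumulative weight:
  y=4 (Westmoor, w=45) cum 45
  y=6 (Midtown, w=100) cum 145
  y=11 (Northgate, w=80) cum 225  ← median
  y=15 (Southcross, w=4) cum 229
  y=17 (Eastvale, w=125) cum 354
⇒ y* = 11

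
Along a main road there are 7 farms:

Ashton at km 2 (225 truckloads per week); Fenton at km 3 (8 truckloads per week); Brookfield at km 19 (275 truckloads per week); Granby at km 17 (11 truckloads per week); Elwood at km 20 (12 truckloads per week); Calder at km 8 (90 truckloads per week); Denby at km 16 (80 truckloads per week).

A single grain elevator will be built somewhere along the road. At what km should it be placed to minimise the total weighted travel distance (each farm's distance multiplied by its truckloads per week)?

x = 16

For a sum of weighted absolute distances on a line, the optimum is the weighted median (not the mean). Total weight W = 701; half-weight = 350.5.
Sort by position and accumulate weight:
  km 2 (Ashton, w=225) → cum 225
  km 3 (Fenton, w=8) → cum 233
  km 8 (Calder, w=90) → cum 323
  km 16 (Denby, w=80) → cum 403  ≥ 350.5 → median here
  km 17 (Granby, w=11) → cum 414
  km 19 (Brookfield, w=275) → cum 689
  km 20 (Elwood, w=12) → cum 701
Optimal location: km 16.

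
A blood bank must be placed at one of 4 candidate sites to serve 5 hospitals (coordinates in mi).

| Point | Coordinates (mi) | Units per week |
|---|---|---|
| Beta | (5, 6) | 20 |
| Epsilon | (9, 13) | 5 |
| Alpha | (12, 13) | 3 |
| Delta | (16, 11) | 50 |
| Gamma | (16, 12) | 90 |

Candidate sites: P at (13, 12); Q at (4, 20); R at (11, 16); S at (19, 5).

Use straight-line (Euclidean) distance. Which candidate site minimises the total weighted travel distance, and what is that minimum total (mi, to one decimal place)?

P, total 653.0 mi

Total weighted distance at each candidate:
  P (13, 12): total = 653.0
  Q (4, 20): total = 2403.6
  R (11, 16): total = 1190.6
  S (19, 5): total = 1397.5
Minimum is at P with total 653.0 mi.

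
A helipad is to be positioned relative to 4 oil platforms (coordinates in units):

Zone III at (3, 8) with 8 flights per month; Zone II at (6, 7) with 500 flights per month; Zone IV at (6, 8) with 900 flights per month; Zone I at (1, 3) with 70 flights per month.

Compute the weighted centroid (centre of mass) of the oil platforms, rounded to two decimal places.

The minimiser of Σwᵢ‖p−pᵢ‖² is the weighted centroid p* = (Σwᵢpᵢ)/(Σwᵢ).
Σwᵢ = 1478.
Σwᵢxᵢ = 8·3 + 500·6 + 900·6 + 70·1 = 8494.
Σwᵢyᵢ = 8·8 + 500·7 + 900·8 + 70·3 = 10974.
x* = 8494/1478 = 5.75, y* = 10974/1478 = 7.42.

(5.75, 7.42)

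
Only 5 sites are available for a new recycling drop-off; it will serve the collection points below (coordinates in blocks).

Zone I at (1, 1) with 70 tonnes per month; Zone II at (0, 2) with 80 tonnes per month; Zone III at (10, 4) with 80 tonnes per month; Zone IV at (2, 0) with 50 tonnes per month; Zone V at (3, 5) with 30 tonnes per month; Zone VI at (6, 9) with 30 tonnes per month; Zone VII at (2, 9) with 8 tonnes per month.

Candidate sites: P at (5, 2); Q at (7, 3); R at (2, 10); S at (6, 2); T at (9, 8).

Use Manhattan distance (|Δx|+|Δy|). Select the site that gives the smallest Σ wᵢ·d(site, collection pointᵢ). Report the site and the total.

Total weighted distance at each candidate:
  P (5, 2): total = 2030
  Q (7, 3): total = 2398
  R (2, 10): total = 3458
  S (6, 2): total = 2158
  T (9, 8): total = 3854
Minimum is at P with total 2030 blocks.

P, total 2030 blocks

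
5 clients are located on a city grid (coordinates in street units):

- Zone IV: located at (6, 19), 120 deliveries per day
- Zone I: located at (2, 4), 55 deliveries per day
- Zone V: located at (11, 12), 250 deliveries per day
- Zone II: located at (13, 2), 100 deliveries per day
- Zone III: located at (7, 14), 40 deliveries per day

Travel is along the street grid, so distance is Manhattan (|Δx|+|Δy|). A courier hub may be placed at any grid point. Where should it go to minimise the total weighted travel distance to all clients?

(11, 12)

Manhattan distance separates: Σwᵢ(|x−xᵢ|+|y−yᵢ|) = Σwᵢ|x−xᵢ| + Σwᵢ|y−yᵢ|, so x and y are optimised independently as 1-D weighted medians.
Total weight W = 565; half = 282.5.
x-coordinate, sorted with cumulative weight:
  x=2 (Zone I, w=55) cum 55
  x=6 (Zone IV, w=120) cum 175
  x=7 (Zone III, w=40) cum 215
  x=11 (Zone V, w=250) cum 465  ← median
  x=13 (Zone II, w=100) cum 565
⇒ x* = 11
y-coordinate, sorted with cumulative weight:
  y=2 (Zone II, w=100) cum 100
  y=4 (Zone I, w=55) cum 155
  y=12 (Zone V, w=250) cum 405  ← median
  y=14 (Zone III, w=40) cum 445
  y=19 (Zone IV, w=120) cum 565
⇒ y* = 12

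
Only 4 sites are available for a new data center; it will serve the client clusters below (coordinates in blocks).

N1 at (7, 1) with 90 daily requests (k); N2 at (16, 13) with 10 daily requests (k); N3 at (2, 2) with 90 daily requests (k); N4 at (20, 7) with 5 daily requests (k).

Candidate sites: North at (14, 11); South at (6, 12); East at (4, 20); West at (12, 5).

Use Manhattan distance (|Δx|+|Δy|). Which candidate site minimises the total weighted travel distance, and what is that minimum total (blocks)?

West, total 2150 blocks

Total weighted distance at each candidate:
  North (14, 11): total = 3510
  South (6, 12): total = 2545
  East (4, 20): total = 4115
  West (12, 5): total = 2150
Minimum is at West with total 2150 blocks.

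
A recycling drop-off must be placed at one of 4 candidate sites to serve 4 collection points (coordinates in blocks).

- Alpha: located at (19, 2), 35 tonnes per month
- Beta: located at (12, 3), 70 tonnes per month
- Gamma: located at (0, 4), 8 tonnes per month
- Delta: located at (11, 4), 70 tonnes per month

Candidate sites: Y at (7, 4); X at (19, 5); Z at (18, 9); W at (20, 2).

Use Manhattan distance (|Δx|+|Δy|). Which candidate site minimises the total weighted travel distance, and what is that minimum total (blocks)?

Total weighted distance at each candidate:
  Y (7, 4): total = 1246
  X (19, 5): total = 1525
  Z (18, 9): total = 2144
  W (20, 2): total = 1611
Minimum is at Y with total 1246 blocks.

Y, total 1246 blocks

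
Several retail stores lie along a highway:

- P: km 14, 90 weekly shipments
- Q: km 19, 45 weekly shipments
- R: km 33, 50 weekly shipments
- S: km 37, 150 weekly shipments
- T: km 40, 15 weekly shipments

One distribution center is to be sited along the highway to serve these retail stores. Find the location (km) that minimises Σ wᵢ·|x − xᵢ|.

For a sum of weighted absolute distances on a line, the optimum is the weighted median (not the mean). Total weight W = 350; half-weight = 175.
Sort by position and accumulate weight:
  km 14 (P, w=90) → cum 90
  km 19 (Q, w=45) → cum 135
  km 33 (R, w=50) → cum 185  ≥ 175 → median here
  km 37 (S, w=150) → cum 335
  km 40 (T, w=15) → cum 350
Optimal location: km 33.

x = 33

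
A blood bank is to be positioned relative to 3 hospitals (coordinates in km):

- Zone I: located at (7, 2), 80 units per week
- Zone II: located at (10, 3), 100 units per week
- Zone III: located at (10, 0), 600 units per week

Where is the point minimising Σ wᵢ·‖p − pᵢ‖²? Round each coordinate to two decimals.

(9.69, 0.59)

The minimiser of Σwᵢ‖p−pᵢ‖² is the weighted centroid p* = (Σwᵢpᵢ)/(Σwᵢ).
Σwᵢ = 780.
Σwᵢxᵢ = 80·7 + 100·10 + 600·10 = 7560.
Σwᵢyᵢ = 80·2 + 100·3 + 600·0 = 460.
x* = 7560/780 = 9.69, y* = 460/780 = 0.59.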